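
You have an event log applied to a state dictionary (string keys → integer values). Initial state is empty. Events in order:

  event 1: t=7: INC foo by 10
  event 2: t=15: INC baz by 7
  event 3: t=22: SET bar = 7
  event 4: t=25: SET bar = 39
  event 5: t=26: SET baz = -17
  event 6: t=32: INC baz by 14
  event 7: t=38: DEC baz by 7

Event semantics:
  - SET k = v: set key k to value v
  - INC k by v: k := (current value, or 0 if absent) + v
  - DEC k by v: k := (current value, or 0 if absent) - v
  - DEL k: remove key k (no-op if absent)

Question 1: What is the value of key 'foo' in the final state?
Answer: 10

Derivation:
Track key 'foo' through all 7 events:
  event 1 (t=7: INC foo by 10): foo (absent) -> 10
  event 2 (t=15: INC baz by 7): foo unchanged
  event 3 (t=22: SET bar = 7): foo unchanged
  event 4 (t=25: SET bar = 39): foo unchanged
  event 5 (t=26: SET baz = -17): foo unchanged
  event 6 (t=32: INC baz by 14): foo unchanged
  event 7 (t=38: DEC baz by 7): foo unchanged
Final: foo = 10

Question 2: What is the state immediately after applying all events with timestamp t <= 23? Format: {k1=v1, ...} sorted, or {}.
Apply events with t <= 23 (3 events):
  after event 1 (t=7: INC foo by 10): {foo=10}
  after event 2 (t=15: INC baz by 7): {baz=7, foo=10}
  after event 3 (t=22: SET bar = 7): {bar=7, baz=7, foo=10}

Answer: {bar=7, baz=7, foo=10}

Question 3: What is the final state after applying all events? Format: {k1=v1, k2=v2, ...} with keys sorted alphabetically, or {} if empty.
  after event 1 (t=7: INC foo by 10): {foo=10}
  after event 2 (t=15: INC baz by 7): {baz=7, foo=10}
  after event 3 (t=22: SET bar = 7): {bar=7, baz=7, foo=10}
  after event 4 (t=25: SET bar = 39): {bar=39, baz=7, foo=10}
  after event 5 (t=26: SET baz = -17): {bar=39, baz=-17, foo=10}
  after event 6 (t=32: INC baz by 14): {bar=39, baz=-3, foo=10}
  after event 7 (t=38: DEC baz by 7): {bar=39, baz=-10, foo=10}

Answer: {bar=39, baz=-10, foo=10}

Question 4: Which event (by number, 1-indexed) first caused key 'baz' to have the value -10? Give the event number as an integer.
Looking for first event where baz becomes -10:
  event 2: baz = 7
  event 3: baz = 7
  event 4: baz = 7
  event 5: baz = -17
  event 6: baz = -3
  event 7: baz -3 -> -10  <-- first match

Answer: 7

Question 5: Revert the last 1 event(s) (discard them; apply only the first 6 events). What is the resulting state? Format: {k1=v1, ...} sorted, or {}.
Keep first 6 events (discard last 1):
  after event 1 (t=7: INC foo by 10): {foo=10}
  after event 2 (t=15: INC baz by 7): {baz=7, foo=10}
  after event 3 (t=22: SET bar = 7): {bar=7, baz=7, foo=10}
  after event 4 (t=25: SET bar = 39): {bar=39, baz=7, foo=10}
  after event 5 (t=26: SET baz = -17): {bar=39, baz=-17, foo=10}
  after event 6 (t=32: INC baz by 14): {bar=39, baz=-3, foo=10}

Answer: {bar=39, baz=-3, foo=10}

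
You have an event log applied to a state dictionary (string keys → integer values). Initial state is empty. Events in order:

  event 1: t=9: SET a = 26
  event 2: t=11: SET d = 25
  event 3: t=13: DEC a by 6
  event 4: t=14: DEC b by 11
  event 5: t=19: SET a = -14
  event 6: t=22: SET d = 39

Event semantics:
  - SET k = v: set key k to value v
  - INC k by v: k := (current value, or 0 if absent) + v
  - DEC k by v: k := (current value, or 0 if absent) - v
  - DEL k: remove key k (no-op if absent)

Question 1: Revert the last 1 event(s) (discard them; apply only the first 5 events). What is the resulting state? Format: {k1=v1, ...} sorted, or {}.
Answer: {a=-14, b=-11, d=25}

Derivation:
Keep first 5 events (discard last 1):
  after event 1 (t=9: SET a = 26): {a=26}
  after event 2 (t=11: SET d = 25): {a=26, d=25}
  after event 3 (t=13: DEC a by 6): {a=20, d=25}
  after event 4 (t=14: DEC b by 11): {a=20, b=-11, d=25}
  after event 5 (t=19: SET a = -14): {a=-14, b=-11, d=25}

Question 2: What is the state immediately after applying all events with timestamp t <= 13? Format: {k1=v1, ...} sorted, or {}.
Answer: {a=20, d=25}

Derivation:
Apply events with t <= 13 (3 events):
  after event 1 (t=9: SET a = 26): {a=26}
  after event 2 (t=11: SET d = 25): {a=26, d=25}
  after event 3 (t=13: DEC a by 6): {a=20, d=25}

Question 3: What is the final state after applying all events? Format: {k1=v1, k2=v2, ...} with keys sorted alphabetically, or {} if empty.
  after event 1 (t=9: SET a = 26): {a=26}
  after event 2 (t=11: SET d = 25): {a=26, d=25}
  after event 3 (t=13: DEC a by 6): {a=20, d=25}
  after event 4 (t=14: DEC b by 11): {a=20, b=-11, d=25}
  after event 5 (t=19: SET a = -14): {a=-14, b=-11, d=25}
  after event 6 (t=22: SET d = 39): {a=-14, b=-11, d=39}

Answer: {a=-14, b=-11, d=39}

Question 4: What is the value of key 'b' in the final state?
Answer: -11

Derivation:
Track key 'b' through all 6 events:
  event 1 (t=9: SET a = 26): b unchanged
  event 2 (t=11: SET d = 25): b unchanged
  event 3 (t=13: DEC a by 6): b unchanged
  event 4 (t=14: DEC b by 11): b (absent) -> -11
  event 5 (t=19: SET a = -14): b unchanged
  event 6 (t=22: SET d = 39): b unchanged
Final: b = -11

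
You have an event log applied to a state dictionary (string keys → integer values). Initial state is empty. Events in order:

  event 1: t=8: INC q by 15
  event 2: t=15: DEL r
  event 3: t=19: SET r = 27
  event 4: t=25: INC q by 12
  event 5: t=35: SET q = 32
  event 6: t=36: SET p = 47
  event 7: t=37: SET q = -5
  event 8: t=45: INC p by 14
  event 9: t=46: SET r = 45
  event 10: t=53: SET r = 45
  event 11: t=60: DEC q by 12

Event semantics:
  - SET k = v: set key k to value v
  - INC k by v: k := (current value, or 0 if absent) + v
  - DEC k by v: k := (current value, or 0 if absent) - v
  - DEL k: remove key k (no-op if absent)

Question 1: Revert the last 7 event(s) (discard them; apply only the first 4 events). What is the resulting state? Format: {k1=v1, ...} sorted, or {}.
Answer: {q=27, r=27}

Derivation:
Keep first 4 events (discard last 7):
  after event 1 (t=8: INC q by 15): {q=15}
  after event 2 (t=15: DEL r): {q=15}
  after event 3 (t=19: SET r = 27): {q=15, r=27}
  after event 4 (t=25: INC q by 12): {q=27, r=27}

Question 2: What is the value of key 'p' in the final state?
Track key 'p' through all 11 events:
  event 1 (t=8: INC q by 15): p unchanged
  event 2 (t=15: DEL r): p unchanged
  event 3 (t=19: SET r = 27): p unchanged
  event 4 (t=25: INC q by 12): p unchanged
  event 5 (t=35: SET q = 32): p unchanged
  event 6 (t=36: SET p = 47): p (absent) -> 47
  event 7 (t=37: SET q = -5): p unchanged
  event 8 (t=45: INC p by 14): p 47 -> 61
  event 9 (t=46: SET r = 45): p unchanged
  event 10 (t=53: SET r = 45): p unchanged
  event 11 (t=60: DEC q by 12): p unchanged
Final: p = 61

Answer: 61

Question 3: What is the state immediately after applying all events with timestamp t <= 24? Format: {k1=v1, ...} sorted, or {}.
Answer: {q=15, r=27}

Derivation:
Apply events with t <= 24 (3 events):
  after event 1 (t=8: INC q by 15): {q=15}
  after event 2 (t=15: DEL r): {q=15}
  after event 3 (t=19: SET r = 27): {q=15, r=27}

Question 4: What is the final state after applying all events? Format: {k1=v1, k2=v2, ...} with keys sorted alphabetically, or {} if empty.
Answer: {p=61, q=-17, r=45}

Derivation:
  after event 1 (t=8: INC q by 15): {q=15}
  after event 2 (t=15: DEL r): {q=15}
  after event 3 (t=19: SET r = 27): {q=15, r=27}
  after event 4 (t=25: INC q by 12): {q=27, r=27}
  after event 5 (t=35: SET q = 32): {q=32, r=27}
  after event 6 (t=36: SET p = 47): {p=47, q=32, r=27}
  after event 7 (t=37: SET q = -5): {p=47, q=-5, r=27}
  after event 8 (t=45: INC p by 14): {p=61, q=-5, r=27}
  after event 9 (t=46: SET r = 45): {p=61, q=-5, r=45}
  after event 10 (t=53: SET r = 45): {p=61, q=-5, r=45}
  after event 11 (t=60: DEC q by 12): {p=61, q=-17, r=45}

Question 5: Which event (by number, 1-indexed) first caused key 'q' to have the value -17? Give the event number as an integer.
Looking for first event where q becomes -17:
  event 1: q = 15
  event 2: q = 15
  event 3: q = 15
  event 4: q = 27
  event 5: q = 32
  event 6: q = 32
  event 7: q = -5
  event 8: q = -5
  event 9: q = -5
  event 10: q = -5
  event 11: q -5 -> -17  <-- first match

Answer: 11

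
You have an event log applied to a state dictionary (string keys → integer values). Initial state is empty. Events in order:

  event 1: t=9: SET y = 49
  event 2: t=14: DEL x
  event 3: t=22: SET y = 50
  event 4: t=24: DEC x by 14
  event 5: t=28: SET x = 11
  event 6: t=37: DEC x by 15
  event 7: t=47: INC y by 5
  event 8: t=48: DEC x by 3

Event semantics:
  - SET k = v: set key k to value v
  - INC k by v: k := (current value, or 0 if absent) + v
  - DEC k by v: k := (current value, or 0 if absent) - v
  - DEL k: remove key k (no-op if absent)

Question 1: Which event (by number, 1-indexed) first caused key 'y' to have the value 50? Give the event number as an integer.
Answer: 3

Derivation:
Looking for first event where y becomes 50:
  event 1: y = 49
  event 2: y = 49
  event 3: y 49 -> 50  <-- first match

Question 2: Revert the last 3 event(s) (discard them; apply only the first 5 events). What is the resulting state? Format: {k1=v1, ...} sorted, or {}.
Answer: {x=11, y=50}

Derivation:
Keep first 5 events (discard last 3):
  after event 1 (t=9: SET y = 49): {y=49}
  after event 2 (t=14: DEL x): {y=49}
  after event 3 (t=22: SET y = 50): {y=50}
  after event 4 (t=24: DEC x by 14): {x=-14, y=50}
  after event 5 (t=28: SET x = 11): {x=11, y=50}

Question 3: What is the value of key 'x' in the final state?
Answer: -7

Derivation:
Track key 'x' through all 8 events:
  event 1 (t=9: SET y = 49): x unchanged
  event 2 (t=14: DEL x): x (absent) -> (absent)
  event 3 (t=22: SET y = 50): x unchanged
  event 4 (t=24: DEC x by 14): x (absent) -> -14
  event 5 (t=28: SET x = 11): x -14 -> 11
  event 6 (t=37: DEC x by 15): x 11 -> -4
  event 7 (t=47: INC y by 5): x unchanged
  event 8 (t=48: DEC x by 3): x -4 -> -7
Final: x = -7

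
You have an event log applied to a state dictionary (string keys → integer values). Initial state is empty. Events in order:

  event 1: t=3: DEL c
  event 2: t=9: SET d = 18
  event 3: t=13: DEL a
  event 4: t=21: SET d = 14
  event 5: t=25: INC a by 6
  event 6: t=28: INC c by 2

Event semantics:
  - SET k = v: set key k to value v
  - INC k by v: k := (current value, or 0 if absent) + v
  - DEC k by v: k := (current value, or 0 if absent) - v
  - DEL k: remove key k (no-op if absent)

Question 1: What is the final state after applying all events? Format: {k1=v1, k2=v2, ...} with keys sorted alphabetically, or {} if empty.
  after event 1 (t=3: DEL c): {}
  after event 2 (t=9: SET d = 18): {d=18}
  after event 3 (t=13: DEL a): {d=18}
  after event 4 (t=21: SET d = 14): {d=14}
  after event 5 (t=25: INC a by 6): {a=6, d=14}
  after event 6 (t=28: INC c by 2): {a=6, c=2, d=14}

Answer: {a=6, c=2, d=14}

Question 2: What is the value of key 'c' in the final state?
Answer: 2

Derivation:
Track key 'c' through all 6 events:
  event 1 (t=3: DEL c): c (absent) -> (absent)
  event 2 (t=9: SET d = 18): c unchanged
  event 3 (t=13: DEL a): c unchanged
  event 4 (t=21: SET d = 14): c unchanged
  event 5 (t=25: INC a by 6): c unchanged
  event 6 (t=28: INC c by 2): c (absent) -> 2
Final: c = 2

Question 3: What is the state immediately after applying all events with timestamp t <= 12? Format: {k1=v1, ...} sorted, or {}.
Apply events with t <= 12 (2 events):
  after event 1 (t=3: DEL c): {}
  after event 2 (t=9: SET d = 18): {d=18}

Answer: {d=18}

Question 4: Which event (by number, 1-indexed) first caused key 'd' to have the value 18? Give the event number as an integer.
Looking for first event where d becomes 18:
  event 2: d (absent) -> 18  <-- first match

Answer: 2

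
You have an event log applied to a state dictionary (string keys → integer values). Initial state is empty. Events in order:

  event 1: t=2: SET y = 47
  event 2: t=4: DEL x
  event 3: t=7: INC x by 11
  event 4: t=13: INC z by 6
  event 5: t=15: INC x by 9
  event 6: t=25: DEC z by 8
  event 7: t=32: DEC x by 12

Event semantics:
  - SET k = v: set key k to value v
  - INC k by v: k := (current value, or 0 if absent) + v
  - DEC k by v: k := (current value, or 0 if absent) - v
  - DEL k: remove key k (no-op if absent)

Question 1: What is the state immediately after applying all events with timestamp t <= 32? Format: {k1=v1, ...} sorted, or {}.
Apply events with t <= 32 (7 events):
  after event 1 (t=2: SET y = 47): {y=47}
  after event 2 (t=4: DEL x): {y=47}
  after event 3 (t=7: INC x by 11): {x=11, y=47}
  after event 4 (t=13: INC z by 6): {x=11, y=47, z=6}
  after event 5 (t=15: INC x by 9): {x=20, y=47, z=6}
  after event 6 (t=25: DEC z by 8): {x=20, y=47, z=-2}
  after event 7 (t=32: DEC x by 12): {x=8, y=47, z=-2}

Answer: {x=8, y=47, z=-2}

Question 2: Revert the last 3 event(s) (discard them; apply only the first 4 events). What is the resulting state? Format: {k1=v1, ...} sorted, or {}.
Answer: {x=11, y=47, z=6}

Derivation:
Keep first 4 events (discard last 3):
  after event 1 (t=2: SET y = 47): {y=47}
  after event 2 (t=4: DEL x): {y=47}
  after event 3 (t=7: INC x by 11): {x=11, y=47}
  after event 4 (t=13: INC z by 6): {x=11, y=47, z=6}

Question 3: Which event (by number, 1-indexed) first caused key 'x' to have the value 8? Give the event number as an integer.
Answer: 7

Derivation:
Looking for first event where x becomes 8:
  event 3: x = 11
  event 4: x = 11
  event 5: x = 20
  event 6: x = 20
  event 7: x 20 -> 8  <-- first match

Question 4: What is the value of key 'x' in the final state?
Track key 'x' through all 7 events:
  event 1 (t=2: SET y = 47): x unchanged
  event 2 (t=4: DEL x): x (absent) -> (absent)
  event 3 (t=7: INC x by 11): x (absent) -> 11
  event 4 (t=13: INC z by 6): x unchanged
  event 5 (t=15: INC x by 9): x 11 -> 20
  event 6 (t=25: DEC z by 8): x unchanged
  event 7 (t=32: DEC x by 12): x 20 -> 8
Final: x = 8

Answer: 8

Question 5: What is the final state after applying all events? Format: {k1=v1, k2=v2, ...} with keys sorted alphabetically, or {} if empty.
Answer: {x=8, y=47, z=-2}

Derivation:
  after event 1 (t=2: SET y = 47): {y=47}
  after event 2 (t=4: DEL x): {y=47}
  after event 3 (t=7: INC x by 11): {x=11, y=47}
  after event 4 (t=13: INC z by 6): {x=11, y=47, z=6}
  after event 5 (t=15: INC x by 9): {x=20, y=47, z=6}
  after event 6 (t=25: DEC z by 8): {x=20, y=47, z=-2}
  after event 7 (t=32: DEC x by 12): {x=8, y=47, z=-2}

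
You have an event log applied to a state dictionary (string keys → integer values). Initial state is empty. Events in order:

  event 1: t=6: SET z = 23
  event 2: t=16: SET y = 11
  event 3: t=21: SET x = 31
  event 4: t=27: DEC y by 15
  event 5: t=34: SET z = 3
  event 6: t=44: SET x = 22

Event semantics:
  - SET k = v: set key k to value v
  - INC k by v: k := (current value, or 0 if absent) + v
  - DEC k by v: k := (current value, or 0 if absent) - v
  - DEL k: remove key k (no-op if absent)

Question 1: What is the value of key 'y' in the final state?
Answer: -4

Derivation:
Track key 'y' through all 6 events:
  event 1 (t=6: SET z = 23): y unchanged
  event 2 (t=16: SET y = 11): y (absent) -> 11
  event 3 (t=21: SET x = 31): y unchanged
  event 4 (t=27: DEC y by 15): y 11 -> -4
  event 5 (t=34: SET z = 3): y unchanged
  event 6 (t=44: SET x = 22): y unchanged
Final: y = -4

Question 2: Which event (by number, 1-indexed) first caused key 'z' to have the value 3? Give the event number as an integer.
Answer: 5

Derivation:
Looking for first event where z becomes 3:
  event 1: z = 23
  event 2: z = 23
  event 3: z = 23
  event 4: z = 23
  event 5: z 23 -> 3  <-- first match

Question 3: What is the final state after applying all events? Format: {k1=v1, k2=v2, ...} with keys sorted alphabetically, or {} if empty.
Answer: {x=22, y=-4, z=3}

Derivation:
  after event 1 (t=6: SET z = 23): {z=23}
  after event 2 (t=16: SET y = 11): {y=11, z=23}
  after event 3 (t=21: SET x = 31): {x=31, y=11, z=23}
  after event 4 (t=27: DEC y by 15): {x=31, y=-4, z=23}
  after event 5 (t=34: SET z = 3): {x=31, y=-4, z=3}
  after event 6 (t=44: SET x = 22): {x=22, y=-4, z=3}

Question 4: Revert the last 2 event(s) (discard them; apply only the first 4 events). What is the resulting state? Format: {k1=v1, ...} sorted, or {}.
Answer: {x=31, y=-4, z=23}

Derivation:
Keep first 4 events (discard last 2):
  after event 1 (t=6: SET z = 23): {z=23}
  after event 2 (t=16: SET y = 11): {y=11, z=23}
  after event 3 (t=21: SET x = 31): {x=31, y=11, z=23}
  after event 4 (t=27: DEC y by 15): {x=31, y=-4, z=23}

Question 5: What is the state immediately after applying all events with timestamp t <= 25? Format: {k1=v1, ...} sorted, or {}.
Apply events with t <= 25 (3 events):
  after event 1 (t=6: SET z = 23): {z=23}
  after event 2 (t=16: SET y = 11): {y=11, z=23}
  after event 3 (t=21: SET x = 31): {x=31, y=11, z=23}

Answer: {x=31, y=11, z=23}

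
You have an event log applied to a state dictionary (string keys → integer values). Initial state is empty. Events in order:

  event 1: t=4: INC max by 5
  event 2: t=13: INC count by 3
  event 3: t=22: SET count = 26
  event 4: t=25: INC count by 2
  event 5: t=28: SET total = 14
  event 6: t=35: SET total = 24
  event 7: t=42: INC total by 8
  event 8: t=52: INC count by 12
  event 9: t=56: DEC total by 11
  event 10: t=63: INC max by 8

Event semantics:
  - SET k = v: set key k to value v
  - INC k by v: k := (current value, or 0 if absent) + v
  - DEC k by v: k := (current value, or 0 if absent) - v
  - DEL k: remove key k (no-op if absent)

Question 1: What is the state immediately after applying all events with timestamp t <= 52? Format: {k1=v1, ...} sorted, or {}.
Answer: {count=40, max=5, total=32}

Derivation:
Apply events with t <= 52 (8 events):
  after event 1 (t=4: INC max by 5): {max=5}
  after event 2 (t=13: INC count by 3): {count=3, max=5}
  after event 3 (t=22: SET count = 26): {count=26, max=5}
  after event 4 (t=25: INC count by 2): {count=28, max=5}
  after event 5 (t=28: SET total = 14): {count=28, max=5, total=14}
  after event 6 (t=35: SET total = 24): {count=28, max=5, total=24}
  after event 7 (t=42: INC total by 8): {count=28, max=5, total=32}
  after event 8 (t=52: INC count by 12): {count=40, max=5, total=32}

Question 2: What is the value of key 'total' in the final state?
Answer: 21

Derivation:
Track key 'total' through all 10 events:
  event 1 (t=4: INC max by 5): total unchanged
  event 2 (t=13: INC count by 3): total unchanged
  event 3 (t=22: SET count = 26): total unchanged
  event 4 (t=25: INC count by 2): total unchanged
  event 5 (t=28: SET total = 14): total (absent) -> 14
  event 6 (t=35: SET total = 24): total 14 -> 24
  event 7 (t=42: INC total by 8): total 24 -> 32
  event 8 (t=52: INC count by 12): total unchanged
  event 9 (t=56: DEC total by 11): total 32 -> 21
  event 10 (t=63: INC max by 8): total unchanged
Final: total = 21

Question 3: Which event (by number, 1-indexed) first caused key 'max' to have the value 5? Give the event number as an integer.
Looking for first event where max becomes 5:
  event 1: max (absent) -> 5  <-- first match

Answer: 1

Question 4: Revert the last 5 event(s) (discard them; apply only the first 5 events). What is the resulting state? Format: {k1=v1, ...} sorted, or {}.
Keep first 5 events (discard last 5):
  after event 1 (t=4: INC max by 5): {max=5}
  after event 2 (t=13: INC count by 3): {count=3, max=5}
  after event 3 (t=22: SET count = 26): {count=26, max=5}
  after event 4 (t=25: INC count by 2): {count=28, max=5}
  after event 5 (t=28: SET total = 14): {count=28, max=5, total=14}

Answer: {count=28, max=5, total=14}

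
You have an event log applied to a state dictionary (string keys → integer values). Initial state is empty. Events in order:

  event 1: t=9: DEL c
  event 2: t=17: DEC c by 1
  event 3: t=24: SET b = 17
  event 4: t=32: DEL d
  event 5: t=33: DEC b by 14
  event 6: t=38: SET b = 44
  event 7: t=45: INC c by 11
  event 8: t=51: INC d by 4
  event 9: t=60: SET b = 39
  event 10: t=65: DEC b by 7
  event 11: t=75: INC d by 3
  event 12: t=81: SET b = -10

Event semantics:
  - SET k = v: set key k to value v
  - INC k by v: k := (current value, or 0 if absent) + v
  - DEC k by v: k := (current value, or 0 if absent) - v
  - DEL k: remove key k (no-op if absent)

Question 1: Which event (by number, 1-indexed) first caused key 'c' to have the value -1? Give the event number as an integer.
Answer: 2

Derivation:
Looking for first event where c becomes -1:
  event 2: c (absent) -> -1  <-- first match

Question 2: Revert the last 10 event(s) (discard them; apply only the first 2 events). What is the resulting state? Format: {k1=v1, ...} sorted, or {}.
Answer: {c=-1}

Derivation:
Keep first 2 events (discard last 10):
  after event 1 (t=9: DEL c): {}
  after event 2 (t=17: DEC c by 1): {c=-1}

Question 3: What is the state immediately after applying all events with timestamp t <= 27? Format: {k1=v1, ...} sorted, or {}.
Apply events with t <= 27 (3 events):
  after event 1 (t=9: DEL c): {}
  after event 2 (t=17: DEC c by 1): {c=-1}
  after event 3 (t=24: SET b = 17): {b=17, c=-1}

Answer: {b=17, c=-1}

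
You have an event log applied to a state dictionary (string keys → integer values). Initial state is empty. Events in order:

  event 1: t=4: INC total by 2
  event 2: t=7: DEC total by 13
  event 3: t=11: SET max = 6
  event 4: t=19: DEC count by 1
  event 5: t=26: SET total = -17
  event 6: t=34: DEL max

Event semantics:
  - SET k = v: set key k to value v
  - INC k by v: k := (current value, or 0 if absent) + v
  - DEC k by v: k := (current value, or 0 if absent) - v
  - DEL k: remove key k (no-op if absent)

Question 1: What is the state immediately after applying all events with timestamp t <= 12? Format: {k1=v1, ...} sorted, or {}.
Answer: {max=6, total=-11}

Derivation:
Apply events with t <= 12 (3 events):
  after event 1 (t=4: INC total by 2): {total=2}
  after event 2 (t=7: DEC total by 13): {total=-11}
  after event 3 (t=11: SET max = 6): {max=6, total=-11}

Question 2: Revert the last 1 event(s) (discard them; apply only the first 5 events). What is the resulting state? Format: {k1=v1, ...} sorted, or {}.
Answer: {count=-1, max=6, total=-17}

Derivation:
Keep first 5 events (discard last 1):
  after event 1 (t=4: INC total by 2): {total=2}
  after event 2 (t=7: DEC total by 13): {total=-11}
  after event 3 (t=11: SET max = 6): {max=6, total=-11}
  after event 4 (t=19: DEC count by 1): {count=-1, max=6, total=-11}
  after event 5 (t=26: SET total = -17): {count=-1, max=6, total=-17}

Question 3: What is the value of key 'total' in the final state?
Answer: -17

Derivation:
Track key 'total' through all 6 events:
  event 1 (t=4: INC total by 2): total (absent) -> 2
  event 2 (t=7: DEC total by 13): total 2 -> -11
  event 3 (t=11: SET max = 6): total unchanged
  event 4 (t=19: DEC count by 1): total unchanged
  event 5 (t=26: SET total = -17): total -11 -> -17
  event 6 (t=34: DEL max): total unchanged
Final: total = -17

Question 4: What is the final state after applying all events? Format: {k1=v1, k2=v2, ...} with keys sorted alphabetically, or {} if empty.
  after event 1 (t=4: INC total by 2): {total=2}
  after event 2 (t=7: DEC total by 13): {total=-11}
  after event 3 (t=11: SET max = 6): {max=6, total=-11}
  after event 4 (t=19: DEC count by 1): {count=-1, max=6, total=-11}
  after event 5 (t=26: SET total = -17): {count=-1, max=6, total=-17}
  after event 6 (t=34: DEL max): {count=-1, total=-17}

Answer: {count=-1, total=-17}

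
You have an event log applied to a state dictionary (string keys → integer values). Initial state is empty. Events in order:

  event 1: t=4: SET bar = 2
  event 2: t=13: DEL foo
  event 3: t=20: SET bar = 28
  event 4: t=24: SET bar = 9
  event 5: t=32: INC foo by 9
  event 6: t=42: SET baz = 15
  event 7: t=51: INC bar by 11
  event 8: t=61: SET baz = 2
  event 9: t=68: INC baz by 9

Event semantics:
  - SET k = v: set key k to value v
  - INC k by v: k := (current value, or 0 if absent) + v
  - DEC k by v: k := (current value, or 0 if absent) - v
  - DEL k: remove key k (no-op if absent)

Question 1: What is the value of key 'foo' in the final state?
Track key 'foo' through all 9 events:
  event 1 (t=4: SET bar = 2): foo unchanged
  event 2 (t=13: DEL foo): foo (absent) -> (absent)
  event 3 (t=20: SET bar = 28): foo unchanged
  event 4 (t=24: SET bar = 9): foo unchanged
  event 5 (t=32: INC foo by 9): foo (absent) -> 9
  event 6 (t=42: SET baz = 15): foo unchanged
  event 7 (t=51: INC bar by 11): foo unchanged
  event 8 (t=61: SET baz = 2): foo unchanged
  event 9 (t=68: INC baz by 9): foo unchanged
Final: foo = 9

Answer: 9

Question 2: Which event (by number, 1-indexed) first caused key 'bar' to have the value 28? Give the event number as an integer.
Looking for first event where bar becomes 28:
  event 1: bar = 2
  event 2: bar = 2
  event 3: bar 2 -> 28  <-- first match

Answer: 3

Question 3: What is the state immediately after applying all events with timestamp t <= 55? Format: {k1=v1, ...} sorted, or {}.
Apply events with t <= 55 (7 events):
  after event 1 (t=4: SET bar = 2): {bar=2}
  after event 2 (t=13: DEL foo): {bar=2}
  after event 3 (t=20: SET bar = 28): {bar=28}
  after event 4 (t=24: SET bar = 9): {bar=9}
  after event 5 (t=32: INC foo by 9): {bar=9, foo=9}
  after event 6 (t=42: SET baz = 15): {bar=9, baz=15, foo=9}
  after event 7 (t=51: INC bar by 11): {bar=20, baz=15, foo=9}

Answer: {bar=20, baz=15, foo=9}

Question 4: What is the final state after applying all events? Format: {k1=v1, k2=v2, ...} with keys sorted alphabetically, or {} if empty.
  after event 1 (t=4: SET bar = 2): {bar=2}
  after event 2 (t=13: DEL foo): {bar=2}
  after event 3 (t=20: SET bar = 28): {bar=28}
  after event 4 (t=24: SET bar = 9): {bar=9}
  after event 5 (t=32: INC foo by 9): {bar=9, foo=9}
  after event 6 (t=42: SET baz = 15): {bar=9, baz=15, foo=9}
  after event 7 (t=51: INC bar by 11): {bar=20, baz=15, foo=9}
  after event 8 (t=61: SET baz = 2): {bar=20, baz=2, foo=9}
  after event 9 (t=68: INC baz by 9): {bar=20, baz=11, foo=9}

Answer: {bar=20, baz=11, foo=9}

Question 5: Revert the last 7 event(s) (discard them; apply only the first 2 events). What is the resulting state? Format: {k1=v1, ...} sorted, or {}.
Keep first 2 events (discard last 7):
  after event 1 (t=4: SET bar = 2): {bar=2}
  after event 2 (t=13: DEL foo): {bar=2}

Answer: {bar=2}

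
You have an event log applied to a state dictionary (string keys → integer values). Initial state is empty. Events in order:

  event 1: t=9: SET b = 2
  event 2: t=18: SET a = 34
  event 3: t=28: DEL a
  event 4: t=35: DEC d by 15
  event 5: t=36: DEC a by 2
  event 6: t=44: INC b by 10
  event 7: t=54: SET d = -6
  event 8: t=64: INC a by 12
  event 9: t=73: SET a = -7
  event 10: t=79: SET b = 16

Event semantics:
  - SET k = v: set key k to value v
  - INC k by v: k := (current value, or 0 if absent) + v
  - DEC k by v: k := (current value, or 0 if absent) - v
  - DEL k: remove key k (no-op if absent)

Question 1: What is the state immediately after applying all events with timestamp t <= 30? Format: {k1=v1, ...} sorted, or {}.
Answer: {b=2}

Derivation:
Apply events with t <= 30 (3 events):
  after event 1 (t=9: SET b = 2): {b=2}
  after event 2 (t=18: SET a = 34): {a=34, b=2}
  after event 3 (t=28: DEL a): {b=2}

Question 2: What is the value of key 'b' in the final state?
Track key 'b' through all 10 events:
  event 1 (t=9: SET b = 2): b (absent) -> 2
  event 2 (t=18: SET a = 34): b unchanged
  event 3 (t=28: DEL a): b unchanged
  event 4 (t=35: DEC d by 15): b unchanged
  event 5 (t=36: DEC a by 2): b unchanged
  event 6 (t=44: INC b by 10): b 2 -> 12
  event 7 (t=54: SET d = -6): b unchanged
  event 8 (t=64: INC a by 12): b unchanged
  event 9 (t=73: SET a = -7): b unchanged
  event 10 (t=79: SET b = 16): b 12 -> 16
Final: b = 16

Answer: 16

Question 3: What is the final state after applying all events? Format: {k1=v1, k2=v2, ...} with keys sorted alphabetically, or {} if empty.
Answer: {a=-7, b=16, d=-6}

Derivation:
  after event 1 (t=9: SET b = 2): {b=2}
  after event 2 (t=18: SET a = 34): {a=34, b=2}
  after event 3 (t=28: DEL a): {b=2}
  after event 4 (t=35: DEC d by 15): {b=2, d=-15}
  after event 5 (t=36: DEC a by 2): {a=-2, b=2, d=-15}
  after event 6 (t=44: INC b by 10): {a=-2, b=12, d=-15}
  after event 7 (t=54: SET d = -6): {a=-2, b=12, d=-6}
  after event 8 (t=64: INC a by 12): {a=10, b=12, d=-6}
  after event 9 (t=73: SET a = -7): {a=-7, b=12, d=-6}
  after event 10 (t=79: SET b = 16): {a=-7, b=16, d=-6}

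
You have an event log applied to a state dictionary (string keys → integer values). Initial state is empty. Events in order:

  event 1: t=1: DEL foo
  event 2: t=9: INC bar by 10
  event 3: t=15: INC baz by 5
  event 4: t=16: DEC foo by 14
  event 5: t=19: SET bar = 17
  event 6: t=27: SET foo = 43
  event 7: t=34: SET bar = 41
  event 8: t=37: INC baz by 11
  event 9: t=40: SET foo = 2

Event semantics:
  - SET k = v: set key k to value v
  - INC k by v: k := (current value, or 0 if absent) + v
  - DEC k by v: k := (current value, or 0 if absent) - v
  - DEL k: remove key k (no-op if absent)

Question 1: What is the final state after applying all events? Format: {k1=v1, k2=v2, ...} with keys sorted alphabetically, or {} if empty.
Answer: {bar=41, baz=16, foo=2}

Derivation:
  after event 1 (t=1: DEL foo): {}
  after event 2 (t=9: INC bar by 10): {bar=10}
  after event 3 (t=15: INC baz by 5): {bar=10, baz=5}
  after event 4 (t=16: DEC foo by 14): {bar=10, baz=5, foo=-14}
  after event 5 (t=19: SET bar = 17): {bar=17, baz=5, foo=-14}
  after event 6 (t=27: SET foo = 43): {bar=17, baz=5, foo=43}
  after event 7 (t=34: SET bar = 41): {bar=41, baz=5, foo=43}
  after event 8 (t=37: INC baz by 11): {bar=41, baz=16, foo=43}
  after event 9 (t=40: SET foo = 2): {bar=41, baz=16, foo=2}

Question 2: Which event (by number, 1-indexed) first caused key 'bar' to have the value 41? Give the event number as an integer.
Looking for first event where bar becomes 41:
  event 2: bar = 10
  event 3: bar = 10
  event 4: bar = 10
  event 5: bar = 17
  event 6: bar = 17
  event 7: bar 17 -> 41  <-- first match

Answer: 7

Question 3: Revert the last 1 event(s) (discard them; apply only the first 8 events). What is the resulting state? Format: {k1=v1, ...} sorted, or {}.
Keep first 8 events (discard last 1):
  after event 1 (t=1: DEL foo): {}
  after event 2 (t=9: INC bar by 10): {bar=10}
  after event 3 (t=15: INC baz by 5): {bar=10, baz=5}
  after event 4 (t=16: DEC foo by 14): {bar=10, baz=5, foo=-14}
  after event 5 (t=19: SET bar = 17): {bar=17, baz=5, foo=-14}
  after event 6 (t=27: SET foo = 43): {bar=17, baz=5, foo=43}
  after event 7 (t=34: SET bar = 41): {bar=41, baz=5, foo=43}
  after event 8 (t=37: INC baz by 11): {bar=41, baz=16, foo=43}

Answer: {bar=41, baz=16, foo=43}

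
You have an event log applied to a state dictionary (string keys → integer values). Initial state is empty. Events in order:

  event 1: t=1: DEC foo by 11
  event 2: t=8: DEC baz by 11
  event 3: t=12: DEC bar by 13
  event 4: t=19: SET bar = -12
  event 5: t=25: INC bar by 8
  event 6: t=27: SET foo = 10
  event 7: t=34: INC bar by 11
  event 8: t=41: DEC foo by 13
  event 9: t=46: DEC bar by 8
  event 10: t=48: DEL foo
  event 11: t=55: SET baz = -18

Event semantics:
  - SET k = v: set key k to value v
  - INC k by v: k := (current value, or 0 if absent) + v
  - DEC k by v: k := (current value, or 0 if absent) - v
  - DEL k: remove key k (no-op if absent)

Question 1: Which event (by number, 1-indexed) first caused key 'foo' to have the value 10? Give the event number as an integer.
Answer: 6

Derivation:
Looking for first event where foo becomes 10:
  event 1: foo = -11
  event 2: foo = -11
  event 3: foo = -11
  event 4: foo = -11
  event 5: foo = -11
  event 6: foo -11 -> 10  <-- first match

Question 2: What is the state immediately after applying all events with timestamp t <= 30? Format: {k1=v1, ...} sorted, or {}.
Apply events with t <= 30 (6 events):
  after event 1 (t=1: DEC foo by 11): {foo=-11}
  after event 2 (t=8: DEC baz by 11): {baz=-11, foo=-11}
  after event 3 (t=12: DEC bar by 13): {bar=-13, baz=-11, foo=-11}
  after event 4 (t=19: SET bar = -12): {bar=-12, baz=-11, foo=-11}
  after event 5 (t=25: INC bar by 8): {bar=-4, baz=-11, foo=-11}
  after event 6 (t=27: SET foo = 10): {bar=-4, baz=-11, foo=10}

Answer: {bar=-4, baz=-11, foo=10}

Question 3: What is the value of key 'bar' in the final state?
Track key 'bar' through all 11 events:
  event 1 (t=1: DEC foo by 11): bar unchanged
  event 2 (t=8: DEC baz by 11): bar unchanged
  event 3 (t=12: DEC bar by 13): bar (absent) -> -13
  event 4 (t=19: SET bar = -12): bar -13 -> -12
  event 5 (t=25: INC bar by 8): bar -12 -> -4
  event 6 (t=27: SET foo = 10): bar unchanged
  event 7 (t=34: INC bar by 11): bar -4 -> 7
  event 8 (t=41: DEC foo by 13): bar unchanged
  event 9 (t=46: DEC bar by 8): bar 7 -> -1
  event 10 (t=48: DEL foo): bar unchanged
  event 11 (t=55: SET baz = -18): bar unchanged
Final: bar = -1

Answer: -1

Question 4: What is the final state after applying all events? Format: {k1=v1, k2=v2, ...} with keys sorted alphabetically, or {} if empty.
Answer: {bar=-1, baz=-18}

Derivation:
  after event 1 (t=1: DEC foo by 11): {foo=-11}
  after event 2 (t=8: DEC baz by 11): {baz=-11, foo=-11}
  after event 3 (t=12: DEC bar by 13): {bar=-13, baz=-11, foo=-11}
  after event 4 (t=19: SET bar = -12): {bar=-12, baz=-11, foo=-11}
  after event 5 (t=25: INC bar by 8): {bar=-4, baz=-11, foo=-11}
  after event 6 (t=27: SET foo = 10): {bar=-4, baz=-11, foo=10}
  after event 7 (t=34: INC bar by 11): {bar=7, baz=-11, foo=10}
  after event 8 (t=41: DEC foo by 13): {bar=7, baz=-11, foo=-3}
  after event 9 (t=46: DEC bar by 8): {bar=-1, baz=-11, foo=-3}
  after event 10 (t=48: DEL foo): {bar=-1, baz=-11}
  after event 11 (t=55: SET baz = -18): {bar=-1, baz=-18}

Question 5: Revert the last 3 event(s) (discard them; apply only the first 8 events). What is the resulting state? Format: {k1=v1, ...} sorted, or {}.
Keep first 8 events (discard last 3):
  after event 1 (t=1: DEC foo by 11): {foo=-11}
  after event 2 (t=8: DEC baz by 11): {baz=-11, foo=-11}
  after event 3 (t=12: DEC bar by 13): {bar=-13, baz=-11, foo=-11}
  after event 4 (t=19: SET bar = -12): {bar=-12, baz=-11, foo=-11}
  after event 5 (t=25: INC bar by 8): {bar=-4, baz=-11, foo=-11}
  after event 6 (t=27: SET foo = 10): {bar=-4, baz=-11, foo=10}
  after event 7 (t=34: INC bar by 11): {bar=7, baz=-11, foo=10}
  after event 8 (t=41: DEC foo by 13): {bar=7, baz=-11, foo=-3}

Answer: {bar=7, baz=-11, foo=-3}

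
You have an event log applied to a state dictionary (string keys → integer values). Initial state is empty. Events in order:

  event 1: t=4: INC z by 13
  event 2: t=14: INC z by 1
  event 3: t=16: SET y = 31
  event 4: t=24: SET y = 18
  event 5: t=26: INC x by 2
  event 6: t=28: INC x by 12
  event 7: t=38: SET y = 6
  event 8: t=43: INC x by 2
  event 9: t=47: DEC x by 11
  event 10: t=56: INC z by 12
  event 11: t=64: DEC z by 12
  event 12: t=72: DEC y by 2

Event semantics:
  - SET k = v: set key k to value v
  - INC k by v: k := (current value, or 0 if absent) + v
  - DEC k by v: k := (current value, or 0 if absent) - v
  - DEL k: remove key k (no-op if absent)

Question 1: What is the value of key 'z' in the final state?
Answer: 14

Derivation:
Track key 'z' through all 12 events:
  event 1 (t=4: INC z by 13): z (absent) -> 13
  event 2 (t=14: INC z by 1): z 13 -> 14
  event 3 (t=16: SET y = 31): z unchanged
  event 4 (t=24: SET y = 18): z unchanged
  event 5 (t=26: INC x by 2): z unchanged
  event 6 (t=28: INC x by 12): z unchanged
  event 7 (t=38: SET y = 6): z unchanged
  event 8 (t=43: INC x by 2): z unchanged
  event 9 (t=47: DEC x by 11): z unchanged
  event 10 (t=56: INC z by 12): z 14 -> 26
  event 11 (t=64: DEC z by 12): z 26 -> 14
  event 12 (t=72: DEC y by 2): z unchanged
Final: z = 14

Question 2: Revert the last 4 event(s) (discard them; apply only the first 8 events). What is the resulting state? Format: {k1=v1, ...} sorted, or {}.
Answer: {x=16, y=6, z=14}

Derivation:
Keep first 8 events (discard last 4):
  after event 1 (t=4: INC z by 13): {z=13}
  after event 2 (t=14: INC z by 1): {z=14}
  after event 3 (t=16: SET y = 31): {y=31, z=14}
  after event 4 (t=24: SET y = 18): {y=18, z=14}
  after event 5 (t=26: INC x by 2): {x=2, y=18, z=14}
  after event 6 (t=28: INC x by 12): {x=14, y=18, z=14}
  after event 7 (t=38: SET y = 6): {x=14, y=6, z=14}
  after event 8 (t=43: INC x by 2): {x=16, y=6, z=14}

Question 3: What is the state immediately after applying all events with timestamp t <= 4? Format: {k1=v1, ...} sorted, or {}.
Apply events with t <= 4 (1 events):
  after event 1 (t=4: INC z by 13): {z=13}

Answer: {z=13}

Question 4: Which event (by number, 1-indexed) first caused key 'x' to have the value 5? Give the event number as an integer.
Answer: 9

Derivation:
Looking for first event where x becomes 5:
  event 5: x = 2
  event 6: x = 14
  event 7: x = 14
  event 8: x = 16
  event 9: x 16 -> 5  <-- first match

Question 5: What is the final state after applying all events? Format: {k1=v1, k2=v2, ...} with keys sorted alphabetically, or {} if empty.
Answer: {x=5, y=4, z=14}

Derivation:
  after event 1 (t=4: INC z by 13): {z=13}
  after event 2 (t=14: INC z by 1): {z=14}
  after event 3 (t=16: SET y = 31): {y=31, z=14}
  after event 4 (t=24: SET y = 18): {y=18, z=14}
  after event 5 (t=26: INC x by 2): {x=2, y=18, z=14}
  after event 6 (t=28: INC x by 12): {x=14, y=18, z=14}
  after event 7 (t=38: SET y = 6): {x=14, y=6, z=14}
  after event 8 (t=43: INC x by 2): {x=16, y=6, z=14}
  after event 9 (t=47: DEC x by 11): {x=5, y=6, z=14}
  after event 10 (t=56: INC z by 12): {x=5, y=6, z=26}
  after event 11 (t=64: DEC z by 12): {x=5, y=6, z=14}
  after event 12 (t=72: DEC y by 2): {x=5, y=4, z=14}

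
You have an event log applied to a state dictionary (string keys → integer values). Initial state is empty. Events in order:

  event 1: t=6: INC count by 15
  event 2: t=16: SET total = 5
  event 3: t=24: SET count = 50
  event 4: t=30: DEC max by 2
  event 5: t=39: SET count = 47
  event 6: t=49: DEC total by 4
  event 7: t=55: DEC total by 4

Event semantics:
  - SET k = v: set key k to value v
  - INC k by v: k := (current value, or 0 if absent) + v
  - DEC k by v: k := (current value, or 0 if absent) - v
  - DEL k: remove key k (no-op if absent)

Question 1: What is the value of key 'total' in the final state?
Answer: -3

Derivation:
Track key 'total' through all 7 events:
  event 1 (t=6: INC count by 15): total unchanged
  event 2 (t=16: SET total = 5): total (absent) -> 5
  event 3 (t=24: SET count = 50): total unchanged
  event 4 (t=30: DEC max by 2): total unchanged
  event 5 (t=39: SET count = 47): total unchanged
  event 6 (t=49: DEC total by 4): total 5 -> 1
  event 7 (t=55: DEC total by 4): total 1 -> -3
Final: total = -3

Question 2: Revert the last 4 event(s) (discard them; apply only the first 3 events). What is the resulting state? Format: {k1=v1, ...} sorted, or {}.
Answer: {count=50, total=5}

Derivation:
Keep first 3 events (discard last 4):
  after event 1 (t=6: INC count by 15): {count=15}
  after event 2 (t=16: SET total = 5): {count=15, total=5}
  after event 3 (t=24: SET count = 50): {count=50, total=5}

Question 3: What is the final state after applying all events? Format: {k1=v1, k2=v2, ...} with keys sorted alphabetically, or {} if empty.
  after event 1 (t=6: INC count by 15): {count=15}
  after event 2 (t=16: SET total = 5): {count=15, total=5}
  after event 3 (t=24: SET count = 50): {count=50, total=5}
  after event 4 (t=30: DEC max by 2): {count=50, max=-2, total=5}
  after event 5 (t=39: SET count = 47): {count=47, max=-2, total=5}
  after event 6 (t=49: DEC total by 4): {count=47, max=-2, total=1}
  after event 7 (t=55: DEC total by 4): {count=47, max=-2, total=-3}

Answer: {count=47, max=-2, total=-3}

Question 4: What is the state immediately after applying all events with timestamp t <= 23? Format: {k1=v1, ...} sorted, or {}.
Apply events with t <= 23 (2 events):
  after event 1 (t=6: INC count by 15): {count=15}
  after event 2 (t=16: SET total = 5): {count=15, total=5}

Answer: {count=15, total=5}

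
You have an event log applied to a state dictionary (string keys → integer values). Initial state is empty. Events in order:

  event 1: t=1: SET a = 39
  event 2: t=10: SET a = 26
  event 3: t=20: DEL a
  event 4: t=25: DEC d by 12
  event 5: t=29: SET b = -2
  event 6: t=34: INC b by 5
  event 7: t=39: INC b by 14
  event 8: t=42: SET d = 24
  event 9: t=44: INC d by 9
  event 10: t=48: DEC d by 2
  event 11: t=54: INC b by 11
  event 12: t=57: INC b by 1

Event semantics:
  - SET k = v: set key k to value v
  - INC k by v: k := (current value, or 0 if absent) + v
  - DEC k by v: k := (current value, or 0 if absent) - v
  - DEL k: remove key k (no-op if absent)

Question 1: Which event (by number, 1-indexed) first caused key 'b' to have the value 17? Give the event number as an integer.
Looking for first event where b becomes 17:
  event 5: b = -2
  event 6: b = 3
  event 7: b 3 -> 17  <-- first match

Answer: 7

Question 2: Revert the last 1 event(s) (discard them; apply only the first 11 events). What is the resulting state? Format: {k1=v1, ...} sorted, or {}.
Keep first 11 events (discard last 1):
  after event 1 (t=1: SET a = 39): {a=39}
  after event 2 (t=10: SET a = 26): {a=26}
  after event 3 (t=20: DEL a): {}
  after event 4 (t=25: DEC d by 12): {d=-12}
  after event 5 (t=29: SET b = -2): {b=-2, d=-12}
  after event 6 (t=34: INC b by 5): {b=3, d=-12}
  after event 7 (t=39: INC b by 14): {b=17, d=-12}
  after event 8 (t=42: SET d = 24): {b=17, d=24}
  after event 9 (t=44: INC d by 9): {b=17, d=33}
  after event 10 (t=48: DEC d by 2): {b=17, d=31}
  after event 11 (t=54: INC b by 11): {b=28, d=31}

Answer: {b=28, d=31}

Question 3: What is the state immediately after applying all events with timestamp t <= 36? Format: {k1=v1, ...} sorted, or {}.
Apply events with t <= 36 (6 events):
  after event 1 (t=1: SET a = 39): {a=39}
  after event 2 (t=10: SET a = 26): {a=26}
  after event 3 (t=20: DEL a): {}
  after event 4 (t=25: DEC d by 12): {d=-12}
  after event 5 (t=29: SET b = -2): {b=-2, d=-12}
  after event 6 (t=34: INC b by 5): {b=3, d=-12}

Answer: {b=3, d=-12}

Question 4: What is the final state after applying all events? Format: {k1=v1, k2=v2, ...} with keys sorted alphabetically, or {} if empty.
  after event 1 (t=1: SET a = 39): {a=39}
  after event 2 (t=10: SET a = 26): {a=26}
  after event 3 (t=20: DEL a): {}
  after event 4 (t=25: DEC d by 12): {d=-12}
  after event 5 (t=29: SET b = -2): {b=-2, d=-12}
  after event 6 (t=34: INC b by 5): {b=3, d=-12}
  after event 7 (t=39: INC b by 14): {b=17, d=-12}
  after event 8 (t=42: SET d = 24): {b=17, d=24}
  after event 9 (t=44: INC d by 9): {b=17, d=33}
  after event 10 (t=48: DEC d by 2): {b=17, d=31}
  after event 11 (t=54: INC b by 11): {b=28, d=31}
  after event 12 (t=57: INC b by 1): {b=29, d=31}

Answer: {b=29, d=31}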